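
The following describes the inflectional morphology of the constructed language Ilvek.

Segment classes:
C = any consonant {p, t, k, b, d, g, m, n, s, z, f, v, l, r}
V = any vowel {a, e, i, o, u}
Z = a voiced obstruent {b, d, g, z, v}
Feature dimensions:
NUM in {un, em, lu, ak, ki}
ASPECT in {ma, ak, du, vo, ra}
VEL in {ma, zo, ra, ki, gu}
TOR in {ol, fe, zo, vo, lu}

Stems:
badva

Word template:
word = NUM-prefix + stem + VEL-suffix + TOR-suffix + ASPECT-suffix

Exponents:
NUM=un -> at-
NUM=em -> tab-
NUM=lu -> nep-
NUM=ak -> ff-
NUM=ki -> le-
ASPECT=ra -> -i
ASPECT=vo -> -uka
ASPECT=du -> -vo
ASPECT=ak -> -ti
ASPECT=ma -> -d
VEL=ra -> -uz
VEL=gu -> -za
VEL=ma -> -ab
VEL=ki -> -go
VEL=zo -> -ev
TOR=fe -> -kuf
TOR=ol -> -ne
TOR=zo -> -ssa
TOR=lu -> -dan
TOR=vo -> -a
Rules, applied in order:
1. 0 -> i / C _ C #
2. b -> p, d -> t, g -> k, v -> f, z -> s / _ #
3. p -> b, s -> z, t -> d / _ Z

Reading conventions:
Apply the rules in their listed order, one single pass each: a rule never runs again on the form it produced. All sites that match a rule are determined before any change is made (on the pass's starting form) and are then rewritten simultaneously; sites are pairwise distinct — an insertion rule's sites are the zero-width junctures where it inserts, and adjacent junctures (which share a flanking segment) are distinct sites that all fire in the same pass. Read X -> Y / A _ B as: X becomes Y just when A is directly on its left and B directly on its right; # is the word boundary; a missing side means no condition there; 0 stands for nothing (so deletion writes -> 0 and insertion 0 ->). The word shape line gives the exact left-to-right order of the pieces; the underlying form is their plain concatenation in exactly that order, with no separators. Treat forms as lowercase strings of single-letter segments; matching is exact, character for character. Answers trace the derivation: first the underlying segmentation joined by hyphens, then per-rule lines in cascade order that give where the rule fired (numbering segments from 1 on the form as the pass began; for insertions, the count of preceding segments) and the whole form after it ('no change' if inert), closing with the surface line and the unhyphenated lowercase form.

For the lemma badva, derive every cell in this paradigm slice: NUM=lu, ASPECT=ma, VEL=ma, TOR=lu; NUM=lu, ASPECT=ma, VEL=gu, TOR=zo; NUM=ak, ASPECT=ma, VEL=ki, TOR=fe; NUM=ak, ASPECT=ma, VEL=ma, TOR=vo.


cell NUM=lu, ASPECT=ma, VEL=ma, TOR=lu:
underlying: nep-badva-ab-dan-d
1. 0 -> i / C _ C #: inserts after position(s) 13: nepbadvaabdanid
2. b -> p, d -> t, g -> k, v -> f, z -> s / _ #: fires at position(s) 15: nepbadvaabdanit
3. p -> b, s -> z, t -> d / _ Z: fires at position(s) 3: nebbadvaabdanit
surface: nebbadvaabdanit

cell NUM=lu, ASPECT=ma, VEL=gu, TOR=zo:
underlying: nep-badva-za-ssa-d
1. 0 -> i / C _ C #: no change
2. b -> p, d -> t, g -> k, v -> f, z -> s / _ #: fires at position(s) 14: nepbadvazassat
3. p -> b, s -> z, t -> d / _ Z: fires at position(s) 3: nebbadvazassat
surface: nebbadvazassat

cell NUM=ak, ASPECT=ma, VEL=ki, TOR=fe:
underlying: ff-badva-go-kuf-d
1. 0 -> i / C _ C #: inserts after position(s) 12: ffbadvagokufid
2. b -> p, d -> t, g -> k, v -> f, z -> s / _ #: fires at position(s) 14: ffbadvagokufit
3. p -> b, s -> z, t -> d / _ Z: no change
surface: ffbadvagokufit

cell NUM=ak, ASPECT=ma, VEL=ma, TOR=vo:
underlying: ff-badva-ab-a-d
1. 0 -> i / C _ C #: no change
2. b -> p, d -> t, g -> k, v -> f, z -> s / _ #: fires at position(s) 11: ffbadvaabat
3. p -> b, s -> z, t -> d / _ Z: no change
surface: ffbadvaabat


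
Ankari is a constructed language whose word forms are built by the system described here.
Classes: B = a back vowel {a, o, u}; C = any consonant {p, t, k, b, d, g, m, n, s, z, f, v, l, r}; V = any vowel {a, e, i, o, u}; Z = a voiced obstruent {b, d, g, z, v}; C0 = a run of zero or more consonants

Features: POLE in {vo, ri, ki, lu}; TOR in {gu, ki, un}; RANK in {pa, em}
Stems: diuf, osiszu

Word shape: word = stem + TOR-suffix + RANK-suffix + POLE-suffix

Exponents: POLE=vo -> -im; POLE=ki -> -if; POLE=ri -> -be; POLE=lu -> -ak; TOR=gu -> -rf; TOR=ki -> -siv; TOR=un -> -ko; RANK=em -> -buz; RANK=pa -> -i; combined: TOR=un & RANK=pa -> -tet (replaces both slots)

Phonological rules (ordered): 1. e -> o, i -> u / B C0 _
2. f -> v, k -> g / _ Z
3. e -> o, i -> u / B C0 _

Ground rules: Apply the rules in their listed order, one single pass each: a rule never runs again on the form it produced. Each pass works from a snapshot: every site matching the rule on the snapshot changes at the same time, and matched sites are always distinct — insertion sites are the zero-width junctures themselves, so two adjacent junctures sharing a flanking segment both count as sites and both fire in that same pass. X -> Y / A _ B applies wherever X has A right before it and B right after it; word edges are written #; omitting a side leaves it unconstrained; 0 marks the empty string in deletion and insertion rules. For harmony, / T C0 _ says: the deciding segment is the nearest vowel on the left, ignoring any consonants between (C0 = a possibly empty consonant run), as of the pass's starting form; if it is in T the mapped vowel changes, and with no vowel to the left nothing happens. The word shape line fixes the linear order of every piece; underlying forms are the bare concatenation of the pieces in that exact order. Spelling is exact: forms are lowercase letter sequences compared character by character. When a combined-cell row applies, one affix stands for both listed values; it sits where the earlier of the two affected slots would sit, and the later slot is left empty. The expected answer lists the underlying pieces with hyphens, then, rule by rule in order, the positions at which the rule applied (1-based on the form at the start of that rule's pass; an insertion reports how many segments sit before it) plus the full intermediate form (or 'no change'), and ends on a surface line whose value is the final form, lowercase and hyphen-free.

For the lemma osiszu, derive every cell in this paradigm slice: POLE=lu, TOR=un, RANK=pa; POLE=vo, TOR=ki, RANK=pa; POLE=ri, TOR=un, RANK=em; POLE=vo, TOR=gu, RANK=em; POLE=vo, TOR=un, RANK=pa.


cell POLE=lu, TOR=un, RANK=pa:
underlying: osiszu-tet-ak
1. e -> o, i -> u / B C0 _: fires at position(s) 3, 8: osuszutotak
2. f -> v, k -> g / _ Z: no change
3. e -> o, i -> u / B C0 _: no change
surface: osuszutotak

cell POLE=vo, TOR=ki, RANK=pa:
underlying: osiszu-siv-i-im
1. e -> o, i -> u / B C0 _: fires at position(s) 3, 8: osuszusuviim
2. f -> v, k -> g / _ Z: no change
3. e -> o, i -> u / B C0 _: fires at position(s) 10: osuszusuvuim
surface: osuszusuvuim

cell POLE=ri, TOR=un, RANK=em:
underlying: osiszu-ko-buz-be
1. e -> o, i -> u / B C0 _: fires at position(s) 3, 13: osuszukobuzbo
2. f -> v, k -> g / _ Z: no change
3. e -> o, i -> u / B C0 _: no change
surface: osuszukobuzbo

cell POLE=vo, TOR=gu, RANK=em:
underlying: osiszu-rf-buz-im
1. e -> o, i -> u / B C0 _: fires at position(s) 3, 12: osuszurfbuzum
2. f -> v, k -> g / _ Z: fires at position(s) 8: osuszurvbuzum
3. e -> o, i -> u / B C0 _: no change
surface: osuszurvbuzum

cell POLE=vo, TOR=un, RANK=pa:
underlying: osiszu-tet-im
1. e -> o, i -> u / B C0 _: fires at position(s) 3, 8: osuszutotim
2. f -> v, k -> g / _ Z: no change
3. e -> o, i -> u / B C0 _: fires at position(s) 10: osuszutotum
surface: osuszutotum


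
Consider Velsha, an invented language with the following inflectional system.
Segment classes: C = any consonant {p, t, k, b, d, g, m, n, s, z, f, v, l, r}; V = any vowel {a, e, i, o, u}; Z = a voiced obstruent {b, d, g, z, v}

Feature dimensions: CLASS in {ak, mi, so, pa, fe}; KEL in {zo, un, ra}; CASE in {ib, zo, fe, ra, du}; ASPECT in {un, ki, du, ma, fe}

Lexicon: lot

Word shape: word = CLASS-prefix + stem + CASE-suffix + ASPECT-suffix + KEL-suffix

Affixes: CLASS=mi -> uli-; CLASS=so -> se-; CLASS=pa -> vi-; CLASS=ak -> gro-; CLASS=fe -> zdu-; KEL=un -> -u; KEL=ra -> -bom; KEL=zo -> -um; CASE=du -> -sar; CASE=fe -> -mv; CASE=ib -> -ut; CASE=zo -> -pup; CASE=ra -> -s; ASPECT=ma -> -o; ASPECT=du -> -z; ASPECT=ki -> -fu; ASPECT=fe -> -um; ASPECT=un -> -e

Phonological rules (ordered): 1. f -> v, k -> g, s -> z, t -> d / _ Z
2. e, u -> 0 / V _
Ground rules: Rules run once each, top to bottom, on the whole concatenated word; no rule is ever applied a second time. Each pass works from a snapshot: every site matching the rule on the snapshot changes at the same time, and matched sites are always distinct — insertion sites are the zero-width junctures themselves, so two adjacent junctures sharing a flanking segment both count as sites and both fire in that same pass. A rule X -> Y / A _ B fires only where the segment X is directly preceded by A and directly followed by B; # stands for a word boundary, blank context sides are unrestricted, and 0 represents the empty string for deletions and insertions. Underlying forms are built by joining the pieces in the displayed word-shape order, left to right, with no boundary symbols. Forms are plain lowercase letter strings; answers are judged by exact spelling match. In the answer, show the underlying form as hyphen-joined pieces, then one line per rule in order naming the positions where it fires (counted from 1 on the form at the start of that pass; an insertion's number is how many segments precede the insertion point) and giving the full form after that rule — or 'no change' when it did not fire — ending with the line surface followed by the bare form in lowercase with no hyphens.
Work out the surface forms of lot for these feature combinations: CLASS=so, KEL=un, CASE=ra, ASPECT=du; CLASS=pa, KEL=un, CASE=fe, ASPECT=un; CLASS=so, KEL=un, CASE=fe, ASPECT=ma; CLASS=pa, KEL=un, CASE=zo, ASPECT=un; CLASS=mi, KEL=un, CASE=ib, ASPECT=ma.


cell CLASS=so, KEL=un, CASE=ra, ASPECT=du:
underlying: se-lot-s-z-u
1. f -> v, k -> g, s -> z, t -> d / _ Z: fires at position(s) 6: selotzzu
2. e, u -> 0 / V _: no change
surface: selotzzu

cell CLASS=pa, KEL=un, CASE=fe, ASPECT=un:
underlying: vi-lot-mv-e-u
1. f -> v, k -> g, s -> z, t -> d / _ Z: no change
2. e, u -> 0 / V _: fires at position(s) 9: vilotmve
surface: vilotmve

cell CLASS=so, KEL=un, CASE=fe, ASPECT=ma:
underlying: se-lot-mv-o-u
1. f -> v, k -> g, s -> z, t -> d / _ Z: no change
2. e, u -> 0 / V _: fires at position(s) 9: selotmvo
surface: selotmvo

cell CLASS=pa, KEL=un, CASE=zo, ASPECT=un:
underlying: vi-lot-pup-e-u
1. f -> v, k -> g, s -> z, t -> d / _ Z: no change
2. e, u -> 0 / V _: fires at position(s) 10: vilotpupe
surface: vilotpupe

cell CLASS=mi, KEL=un, CASE=ib, ASPECT=ma:
underlying: uli-lot-ut-o-u
1. f -> v, k -> g, s -> z, t -> d / _ Z: no change
2. e, u -> 0 / V _: fires at position(s) 10: ulilotuto
surface: ulilotuto


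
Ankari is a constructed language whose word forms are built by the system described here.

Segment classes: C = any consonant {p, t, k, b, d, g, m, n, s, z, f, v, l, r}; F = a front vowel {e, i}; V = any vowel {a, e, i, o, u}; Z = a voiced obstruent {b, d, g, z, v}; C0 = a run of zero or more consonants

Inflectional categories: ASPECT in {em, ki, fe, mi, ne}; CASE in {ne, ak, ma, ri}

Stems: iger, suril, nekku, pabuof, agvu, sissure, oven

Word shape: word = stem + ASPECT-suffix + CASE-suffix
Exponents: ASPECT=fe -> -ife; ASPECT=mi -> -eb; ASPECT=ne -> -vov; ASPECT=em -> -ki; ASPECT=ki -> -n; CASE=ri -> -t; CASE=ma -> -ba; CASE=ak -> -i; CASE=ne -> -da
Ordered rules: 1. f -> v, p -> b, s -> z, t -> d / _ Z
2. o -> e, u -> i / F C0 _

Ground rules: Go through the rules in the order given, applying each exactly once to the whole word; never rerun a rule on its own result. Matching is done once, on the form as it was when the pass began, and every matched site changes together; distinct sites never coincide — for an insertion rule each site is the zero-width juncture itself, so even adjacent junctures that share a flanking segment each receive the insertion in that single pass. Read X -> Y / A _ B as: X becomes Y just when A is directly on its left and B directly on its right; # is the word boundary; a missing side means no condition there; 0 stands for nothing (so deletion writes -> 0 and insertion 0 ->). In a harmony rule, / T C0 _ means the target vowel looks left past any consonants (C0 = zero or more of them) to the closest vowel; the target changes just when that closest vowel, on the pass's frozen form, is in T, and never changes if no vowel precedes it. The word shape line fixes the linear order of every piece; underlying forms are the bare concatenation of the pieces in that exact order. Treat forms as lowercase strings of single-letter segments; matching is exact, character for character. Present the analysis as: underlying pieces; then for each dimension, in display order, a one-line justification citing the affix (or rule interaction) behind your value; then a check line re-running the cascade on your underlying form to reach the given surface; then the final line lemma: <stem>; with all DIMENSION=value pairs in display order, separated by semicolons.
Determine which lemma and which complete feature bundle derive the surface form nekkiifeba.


underlying: nekku-ife-ba
ASPECT=fe - signalled by the affix -ife
CASE=ma - signalled by the affix -ba
check: nekkuifeba -> nekkuifeba -> nekkiifeba
lemma: nekku; ASPECT=fe; CASE=ma


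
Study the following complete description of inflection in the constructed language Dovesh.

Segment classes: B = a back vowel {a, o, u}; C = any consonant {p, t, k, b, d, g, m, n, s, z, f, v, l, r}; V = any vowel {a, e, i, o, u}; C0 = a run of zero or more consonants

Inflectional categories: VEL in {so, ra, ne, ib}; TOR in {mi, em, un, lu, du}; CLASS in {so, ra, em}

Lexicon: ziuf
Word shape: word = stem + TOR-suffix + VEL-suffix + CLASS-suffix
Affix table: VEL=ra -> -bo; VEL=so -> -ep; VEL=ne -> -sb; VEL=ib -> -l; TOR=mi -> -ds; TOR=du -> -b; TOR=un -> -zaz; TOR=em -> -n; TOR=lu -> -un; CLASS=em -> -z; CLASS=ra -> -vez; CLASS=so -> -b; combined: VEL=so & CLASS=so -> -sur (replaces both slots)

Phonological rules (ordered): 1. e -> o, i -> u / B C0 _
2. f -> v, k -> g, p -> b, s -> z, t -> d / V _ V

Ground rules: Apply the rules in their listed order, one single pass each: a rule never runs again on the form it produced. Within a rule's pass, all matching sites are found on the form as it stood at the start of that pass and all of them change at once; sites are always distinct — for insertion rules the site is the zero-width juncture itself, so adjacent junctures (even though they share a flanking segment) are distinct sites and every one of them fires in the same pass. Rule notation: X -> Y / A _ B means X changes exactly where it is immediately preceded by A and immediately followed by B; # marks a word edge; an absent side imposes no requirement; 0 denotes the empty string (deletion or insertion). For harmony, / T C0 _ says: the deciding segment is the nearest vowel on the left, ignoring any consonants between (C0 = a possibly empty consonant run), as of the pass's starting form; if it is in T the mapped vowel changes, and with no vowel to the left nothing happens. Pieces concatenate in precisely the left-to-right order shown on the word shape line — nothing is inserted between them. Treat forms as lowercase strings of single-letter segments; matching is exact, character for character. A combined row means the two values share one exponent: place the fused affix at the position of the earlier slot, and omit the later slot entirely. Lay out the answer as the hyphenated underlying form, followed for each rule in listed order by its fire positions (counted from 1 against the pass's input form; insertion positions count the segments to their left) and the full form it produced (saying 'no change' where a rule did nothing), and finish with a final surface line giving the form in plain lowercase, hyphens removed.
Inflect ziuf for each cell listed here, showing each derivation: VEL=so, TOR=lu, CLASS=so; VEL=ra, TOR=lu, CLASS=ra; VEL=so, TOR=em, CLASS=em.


cell VEL=so, TOR=lu, CLASS=so:
underlying: ziuf-un-sur
1. e -> o, i -> u / B C0 _: no change
2. f -> v, k -> g, p -> b, s -> z, t -> d / V _ V: fires at position(s) 4: ziuvunsur
surface: ziuvunsur

cell VEL=ra, TOR=lu, CLASS=ra:
underlying: ziuf-un-bo-vez
1. e -> o, i -> u / B C0 _: fires at position(s) 10: ziufunbovoz
2. f -> v, k -> g, p -> b, s -> z, t -> d / V _ V: fires at position(s) 4: ziuvunbovoz
surface: ziuvunbovoz

cell VEL=so, TOR=em, CLASS=em:
underlying: ziuf-n-ep-z
1. e -> o, i -> u / B C0 _: fires at position(s) 6: ziufnopz
2. f -> v, k -> g, p -> b, s -> z, t -> d / V _ V: no change
surface: ziufnopz


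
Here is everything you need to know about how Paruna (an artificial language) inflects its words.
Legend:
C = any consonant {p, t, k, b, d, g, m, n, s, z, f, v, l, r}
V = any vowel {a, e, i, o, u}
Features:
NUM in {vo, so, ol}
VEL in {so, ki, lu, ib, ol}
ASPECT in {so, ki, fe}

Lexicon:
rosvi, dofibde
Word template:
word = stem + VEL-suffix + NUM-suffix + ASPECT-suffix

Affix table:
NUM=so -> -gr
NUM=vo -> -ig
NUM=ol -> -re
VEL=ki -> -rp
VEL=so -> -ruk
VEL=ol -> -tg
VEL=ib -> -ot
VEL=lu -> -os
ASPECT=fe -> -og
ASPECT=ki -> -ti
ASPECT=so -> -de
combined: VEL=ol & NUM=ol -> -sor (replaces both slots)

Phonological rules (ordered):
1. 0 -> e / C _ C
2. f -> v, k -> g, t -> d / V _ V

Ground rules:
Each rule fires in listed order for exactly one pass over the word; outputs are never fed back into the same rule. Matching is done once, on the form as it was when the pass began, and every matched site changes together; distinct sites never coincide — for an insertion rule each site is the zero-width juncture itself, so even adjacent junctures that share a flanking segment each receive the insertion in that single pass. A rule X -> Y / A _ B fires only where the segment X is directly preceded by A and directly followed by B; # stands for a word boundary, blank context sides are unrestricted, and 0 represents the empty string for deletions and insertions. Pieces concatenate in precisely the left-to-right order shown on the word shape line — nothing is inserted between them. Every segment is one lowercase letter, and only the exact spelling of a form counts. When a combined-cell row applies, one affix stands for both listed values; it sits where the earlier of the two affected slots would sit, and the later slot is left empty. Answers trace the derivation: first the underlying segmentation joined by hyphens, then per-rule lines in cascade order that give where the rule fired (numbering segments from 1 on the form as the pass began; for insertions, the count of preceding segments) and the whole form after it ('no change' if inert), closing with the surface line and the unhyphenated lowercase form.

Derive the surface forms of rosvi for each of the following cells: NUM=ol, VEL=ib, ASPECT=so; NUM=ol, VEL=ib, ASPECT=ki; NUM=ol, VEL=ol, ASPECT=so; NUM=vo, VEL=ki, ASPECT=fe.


cell NUM=ol, VEL=ib, ASPECT=so:
underlying: rosvi-ot-re-de
1. 0 -> e / C _ C: inserts after position(s) 3, 7: rosevioterede
2. f -> v, k -> g, t -> d / V _ V: fires at position(s) 8: rosevioderede
surface: rosevioderede

cell NUM=ol, VEL=ib, ASPECT=ki:
underlying: rosvi-ot-re-ti
1. 0 -> e / C _ C: inserts after position(s) 3, 7: roseviotereti
2. f -> v, k -> g, t -> d / V _ V: fires at position(s) 8, 12: rosevioderedi
surface: rosevioderedi

cell NUM=ol, VEL=ol, ASPECT=so:
underlying: rosvi-sor-de
1. 0 -> e / C _ C: inserts after position(s) 3, 8: rosevisorede
2. f -> v, k -> g, t -> d / V _ V: no change
surface: rosevisorede

cell NUM=vo, VEL=ki, ASPECT=fe:
underlying: rosvi-rp-ig-og
1. 0 -> e / C _ C: inserts after position(s) 3, 6: rosevirepigog
2. f -> v, k -> g, t -> d / V _ V: no change
surface: rosevirepigog


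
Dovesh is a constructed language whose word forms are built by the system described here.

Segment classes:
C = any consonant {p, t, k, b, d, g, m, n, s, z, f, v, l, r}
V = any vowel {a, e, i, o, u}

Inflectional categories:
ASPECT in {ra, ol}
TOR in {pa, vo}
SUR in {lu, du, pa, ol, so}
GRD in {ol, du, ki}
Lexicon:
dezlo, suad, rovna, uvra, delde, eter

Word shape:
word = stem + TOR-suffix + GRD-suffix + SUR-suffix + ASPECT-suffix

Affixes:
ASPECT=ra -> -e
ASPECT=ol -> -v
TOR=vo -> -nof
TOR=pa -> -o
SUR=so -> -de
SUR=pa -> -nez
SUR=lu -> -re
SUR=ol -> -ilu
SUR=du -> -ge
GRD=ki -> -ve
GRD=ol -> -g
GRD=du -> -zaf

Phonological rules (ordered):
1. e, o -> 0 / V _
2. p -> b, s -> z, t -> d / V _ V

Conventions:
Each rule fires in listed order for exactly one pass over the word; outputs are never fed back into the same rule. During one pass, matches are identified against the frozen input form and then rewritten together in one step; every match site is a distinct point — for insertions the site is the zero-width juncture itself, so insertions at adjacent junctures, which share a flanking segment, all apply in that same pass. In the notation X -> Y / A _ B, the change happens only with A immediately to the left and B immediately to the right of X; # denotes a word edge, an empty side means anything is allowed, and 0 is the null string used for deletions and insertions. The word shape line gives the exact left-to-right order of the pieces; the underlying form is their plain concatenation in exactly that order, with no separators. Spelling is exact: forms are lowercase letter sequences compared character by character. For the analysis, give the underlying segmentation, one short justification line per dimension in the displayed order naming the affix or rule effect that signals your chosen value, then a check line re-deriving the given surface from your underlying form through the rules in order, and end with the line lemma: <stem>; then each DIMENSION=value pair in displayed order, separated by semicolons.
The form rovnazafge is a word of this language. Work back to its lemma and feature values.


underlying: rovna-o-zaf-ge-e
ASPECT=ra - signalled by the affix -e
TOR=pa - signalled by the affix -o
SUR=du - signalled by the affix -ge
GRD=du - signalled by the affix -zaf
check: rovnaozafgee -> rovnazafge -> rovnazafge
lemma: rovna; ASPECT=ra; TOR=pa; SUR=du; GRD=du


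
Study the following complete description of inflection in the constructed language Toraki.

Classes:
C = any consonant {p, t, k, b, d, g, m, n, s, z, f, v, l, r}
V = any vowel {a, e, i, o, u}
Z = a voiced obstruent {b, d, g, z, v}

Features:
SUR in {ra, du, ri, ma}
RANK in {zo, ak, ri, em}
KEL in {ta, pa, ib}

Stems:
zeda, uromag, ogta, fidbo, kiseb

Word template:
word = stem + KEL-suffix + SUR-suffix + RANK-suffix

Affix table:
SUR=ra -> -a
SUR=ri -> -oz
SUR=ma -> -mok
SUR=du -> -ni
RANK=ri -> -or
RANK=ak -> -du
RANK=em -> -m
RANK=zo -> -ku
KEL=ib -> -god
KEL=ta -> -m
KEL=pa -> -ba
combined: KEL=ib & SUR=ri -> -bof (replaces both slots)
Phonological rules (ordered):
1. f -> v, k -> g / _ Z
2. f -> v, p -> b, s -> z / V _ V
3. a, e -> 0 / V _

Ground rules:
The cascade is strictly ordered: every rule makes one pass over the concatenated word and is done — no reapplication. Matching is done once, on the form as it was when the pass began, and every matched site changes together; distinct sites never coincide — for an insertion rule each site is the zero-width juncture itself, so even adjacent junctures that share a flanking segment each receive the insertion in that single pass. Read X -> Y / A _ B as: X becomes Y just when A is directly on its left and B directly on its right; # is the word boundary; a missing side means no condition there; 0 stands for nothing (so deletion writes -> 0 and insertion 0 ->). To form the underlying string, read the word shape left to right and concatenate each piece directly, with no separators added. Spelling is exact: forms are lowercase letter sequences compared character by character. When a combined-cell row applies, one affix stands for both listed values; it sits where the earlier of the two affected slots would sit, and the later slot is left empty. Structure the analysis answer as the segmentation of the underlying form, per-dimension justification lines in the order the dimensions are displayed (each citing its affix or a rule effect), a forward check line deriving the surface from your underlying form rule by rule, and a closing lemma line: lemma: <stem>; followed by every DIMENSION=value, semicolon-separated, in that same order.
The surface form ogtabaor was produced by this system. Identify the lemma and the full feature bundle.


underlying: ogta-ba-a-or
SUR=ra - signalled by the affix -a
RANK=ri - signalled by the affix -or
KEL=pa - signalled by the affix -ba
check: ogtabaaor -> ogtabaaor -> ogtabaaor -> ogtabaor
lemma: ogta; SUR=ra; RANK=ri; KEL=pa


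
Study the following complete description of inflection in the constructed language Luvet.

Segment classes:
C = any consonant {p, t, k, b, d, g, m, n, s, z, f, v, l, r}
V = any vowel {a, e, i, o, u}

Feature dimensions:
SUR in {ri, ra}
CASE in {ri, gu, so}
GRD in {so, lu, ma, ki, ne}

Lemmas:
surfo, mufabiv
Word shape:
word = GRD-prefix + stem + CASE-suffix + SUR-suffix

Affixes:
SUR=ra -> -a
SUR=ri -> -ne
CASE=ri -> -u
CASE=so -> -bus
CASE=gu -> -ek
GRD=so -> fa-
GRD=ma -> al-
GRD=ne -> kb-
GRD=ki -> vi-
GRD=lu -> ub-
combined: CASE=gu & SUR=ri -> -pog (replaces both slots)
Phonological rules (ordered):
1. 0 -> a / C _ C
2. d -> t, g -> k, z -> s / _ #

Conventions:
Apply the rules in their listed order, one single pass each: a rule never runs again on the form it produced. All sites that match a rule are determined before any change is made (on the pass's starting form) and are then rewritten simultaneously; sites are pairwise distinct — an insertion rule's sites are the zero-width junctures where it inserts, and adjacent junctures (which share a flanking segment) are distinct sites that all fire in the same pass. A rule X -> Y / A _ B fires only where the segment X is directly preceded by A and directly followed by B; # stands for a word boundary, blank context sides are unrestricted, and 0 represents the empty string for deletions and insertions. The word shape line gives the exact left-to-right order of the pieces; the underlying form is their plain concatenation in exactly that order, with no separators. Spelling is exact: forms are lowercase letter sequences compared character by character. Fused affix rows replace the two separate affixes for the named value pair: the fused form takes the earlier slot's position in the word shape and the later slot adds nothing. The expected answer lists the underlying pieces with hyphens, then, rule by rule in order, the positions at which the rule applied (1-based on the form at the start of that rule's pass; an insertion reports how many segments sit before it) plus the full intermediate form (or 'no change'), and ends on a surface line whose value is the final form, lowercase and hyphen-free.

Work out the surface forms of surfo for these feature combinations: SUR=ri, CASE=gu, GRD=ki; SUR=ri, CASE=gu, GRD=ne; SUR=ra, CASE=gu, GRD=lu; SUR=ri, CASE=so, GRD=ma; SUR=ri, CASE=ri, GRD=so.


cell SUR=ri, CASE=gu, GRD=ki:
underlying: vi-surfo-pog
1. 0 -> a / C _ C: inserts after position(s) 5: visurafopog
2. d -> t, g -> k, z -> s / _ #: fires at position(s) 11: visurafopok
surface: visurafopok

cell SUR=ri, CASE=gu, GRD=ne:
underlying: kb-surfo-pog
1. 0 -> a / C _ C: inserts after position(s) 1, 2, 5: kabasurafopog
2. d -> t, g -> k, z -> s / _ #: fires at position(s) 13: kabasurafopok
surface: kabasurafopok

cell SUR=ra, CASE=gu, GRD=lu:
underlying: ub-surfo-ek-a
1. 0 -> a / C _ C: inserts after position(s) 2, 5: ubasurafoeka
2. d -> t, g -> k, z -> s / _ #: no change
surface: ubasurafoeka

cell SUR=ri, CASE=so, GRD=ma:
underlying: al-surfo-bus-ne
1. 0 -> a / C _ C: inserts after position(s) 2, 5, 10: alasurafobusane
2. d -> t, g -> k, z -> s / _ #: no change
surface: alasurafobusane

cell SUR=ri, CASE=ri, GRD=so:
underlying: fa-surfo-u-ne
1. 0 -> a / C _ C: inserts after position(s) 5: fasurafoune
2. d -> t, g -> k, z -> s / _ #: no change
surface: fasurafoune


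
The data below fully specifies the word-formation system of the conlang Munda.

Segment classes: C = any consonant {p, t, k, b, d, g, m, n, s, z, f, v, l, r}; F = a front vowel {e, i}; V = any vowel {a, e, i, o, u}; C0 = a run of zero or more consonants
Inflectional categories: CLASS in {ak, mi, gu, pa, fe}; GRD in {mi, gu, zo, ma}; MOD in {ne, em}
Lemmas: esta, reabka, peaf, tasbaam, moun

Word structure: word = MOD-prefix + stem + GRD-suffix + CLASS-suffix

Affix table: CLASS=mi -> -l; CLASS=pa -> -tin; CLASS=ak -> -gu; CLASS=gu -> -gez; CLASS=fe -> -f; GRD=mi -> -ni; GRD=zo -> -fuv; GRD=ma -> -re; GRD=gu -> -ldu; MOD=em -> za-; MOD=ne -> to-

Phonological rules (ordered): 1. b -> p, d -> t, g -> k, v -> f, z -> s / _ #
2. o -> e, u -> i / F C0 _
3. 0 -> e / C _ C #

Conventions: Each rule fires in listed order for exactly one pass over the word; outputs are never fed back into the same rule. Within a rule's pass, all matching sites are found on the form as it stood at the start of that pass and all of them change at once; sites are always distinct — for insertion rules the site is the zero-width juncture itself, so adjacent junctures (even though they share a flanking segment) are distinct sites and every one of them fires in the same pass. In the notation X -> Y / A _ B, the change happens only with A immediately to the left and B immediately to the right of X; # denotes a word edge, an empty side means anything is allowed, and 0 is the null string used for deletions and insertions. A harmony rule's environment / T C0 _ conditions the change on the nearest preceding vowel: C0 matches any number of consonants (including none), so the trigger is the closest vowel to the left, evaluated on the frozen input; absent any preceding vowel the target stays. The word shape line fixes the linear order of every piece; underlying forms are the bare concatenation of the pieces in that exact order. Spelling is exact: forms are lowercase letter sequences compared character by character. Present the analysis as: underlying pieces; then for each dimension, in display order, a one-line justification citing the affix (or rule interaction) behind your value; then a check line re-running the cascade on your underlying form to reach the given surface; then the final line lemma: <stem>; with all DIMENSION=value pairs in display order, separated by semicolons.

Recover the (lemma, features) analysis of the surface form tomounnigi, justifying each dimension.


underlying: to-moun-ni-gu
CLASS=ak - signalled by the affix -gu
GRD=mi - signalled by the affix -ni
MOD=ne - signalled by the affix to-
check: tomounnigu -> tomounnigu -> tomounnigi -> tomounnigi
lemma: moun; CLASS=ak; GRD=mi; MOD=ne


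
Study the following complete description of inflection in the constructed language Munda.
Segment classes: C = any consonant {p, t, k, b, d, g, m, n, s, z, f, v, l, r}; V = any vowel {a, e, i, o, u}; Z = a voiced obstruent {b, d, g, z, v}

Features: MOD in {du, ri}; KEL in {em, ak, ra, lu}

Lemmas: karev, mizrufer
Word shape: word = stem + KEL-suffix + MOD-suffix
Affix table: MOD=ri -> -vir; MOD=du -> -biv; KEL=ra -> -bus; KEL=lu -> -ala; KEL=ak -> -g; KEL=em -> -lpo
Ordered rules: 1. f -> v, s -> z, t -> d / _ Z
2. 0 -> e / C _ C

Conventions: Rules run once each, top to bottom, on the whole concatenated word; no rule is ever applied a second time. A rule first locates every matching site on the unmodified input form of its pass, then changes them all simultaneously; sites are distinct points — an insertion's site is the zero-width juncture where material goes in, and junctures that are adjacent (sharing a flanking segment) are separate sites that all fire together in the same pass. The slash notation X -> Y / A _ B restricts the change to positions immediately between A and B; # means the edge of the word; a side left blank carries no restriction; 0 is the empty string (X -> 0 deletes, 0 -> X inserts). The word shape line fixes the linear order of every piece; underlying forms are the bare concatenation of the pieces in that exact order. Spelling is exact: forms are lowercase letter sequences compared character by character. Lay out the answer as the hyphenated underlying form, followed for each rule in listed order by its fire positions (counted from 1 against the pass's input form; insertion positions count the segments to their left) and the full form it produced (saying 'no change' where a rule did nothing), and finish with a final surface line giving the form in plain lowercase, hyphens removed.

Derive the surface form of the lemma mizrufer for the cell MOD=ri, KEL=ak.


underlying: mizrufer-g-vir
1. f -> v, s -> z, t -> d / _ Z: no change
2. 0 -> e / C _ C: inserts after position(s) 3, 8, 9: mizeruferegevir
surface: mizeruferegevir


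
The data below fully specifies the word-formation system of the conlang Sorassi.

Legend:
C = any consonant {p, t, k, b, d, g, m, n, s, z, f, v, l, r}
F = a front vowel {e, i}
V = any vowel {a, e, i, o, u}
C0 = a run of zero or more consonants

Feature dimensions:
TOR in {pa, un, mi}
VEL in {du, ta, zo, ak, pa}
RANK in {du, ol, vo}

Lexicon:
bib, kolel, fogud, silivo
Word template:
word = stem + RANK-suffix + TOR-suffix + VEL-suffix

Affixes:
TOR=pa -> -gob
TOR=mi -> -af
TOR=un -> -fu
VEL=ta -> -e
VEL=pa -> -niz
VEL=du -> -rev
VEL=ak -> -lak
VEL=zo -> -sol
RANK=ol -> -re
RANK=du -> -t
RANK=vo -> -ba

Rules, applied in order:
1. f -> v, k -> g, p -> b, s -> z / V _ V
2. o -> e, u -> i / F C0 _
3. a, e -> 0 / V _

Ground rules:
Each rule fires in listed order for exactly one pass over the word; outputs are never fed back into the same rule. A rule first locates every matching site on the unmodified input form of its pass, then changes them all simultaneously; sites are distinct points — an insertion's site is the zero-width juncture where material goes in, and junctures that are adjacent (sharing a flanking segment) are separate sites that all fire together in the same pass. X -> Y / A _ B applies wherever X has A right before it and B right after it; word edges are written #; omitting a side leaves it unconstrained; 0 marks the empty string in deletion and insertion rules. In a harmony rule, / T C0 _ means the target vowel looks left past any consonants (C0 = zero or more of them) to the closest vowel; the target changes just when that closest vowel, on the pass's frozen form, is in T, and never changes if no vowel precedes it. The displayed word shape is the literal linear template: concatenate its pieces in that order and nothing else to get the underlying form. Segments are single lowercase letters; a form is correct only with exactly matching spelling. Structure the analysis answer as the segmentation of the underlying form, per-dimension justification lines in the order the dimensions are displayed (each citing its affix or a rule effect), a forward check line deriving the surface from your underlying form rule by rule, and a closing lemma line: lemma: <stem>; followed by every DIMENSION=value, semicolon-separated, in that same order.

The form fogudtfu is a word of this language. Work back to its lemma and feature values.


underlying: fogud-t-fu-e
TOR=un - signalled by the affix -fu
VEL=ta - signalled by the affix -e
RANK=du - signalled by the affix -t
check: fogudtfue -> fogudtfue -> fogudtfue -> fogudtfu
lemma: fogud; TOR=un; VEL=ta; RANK=du


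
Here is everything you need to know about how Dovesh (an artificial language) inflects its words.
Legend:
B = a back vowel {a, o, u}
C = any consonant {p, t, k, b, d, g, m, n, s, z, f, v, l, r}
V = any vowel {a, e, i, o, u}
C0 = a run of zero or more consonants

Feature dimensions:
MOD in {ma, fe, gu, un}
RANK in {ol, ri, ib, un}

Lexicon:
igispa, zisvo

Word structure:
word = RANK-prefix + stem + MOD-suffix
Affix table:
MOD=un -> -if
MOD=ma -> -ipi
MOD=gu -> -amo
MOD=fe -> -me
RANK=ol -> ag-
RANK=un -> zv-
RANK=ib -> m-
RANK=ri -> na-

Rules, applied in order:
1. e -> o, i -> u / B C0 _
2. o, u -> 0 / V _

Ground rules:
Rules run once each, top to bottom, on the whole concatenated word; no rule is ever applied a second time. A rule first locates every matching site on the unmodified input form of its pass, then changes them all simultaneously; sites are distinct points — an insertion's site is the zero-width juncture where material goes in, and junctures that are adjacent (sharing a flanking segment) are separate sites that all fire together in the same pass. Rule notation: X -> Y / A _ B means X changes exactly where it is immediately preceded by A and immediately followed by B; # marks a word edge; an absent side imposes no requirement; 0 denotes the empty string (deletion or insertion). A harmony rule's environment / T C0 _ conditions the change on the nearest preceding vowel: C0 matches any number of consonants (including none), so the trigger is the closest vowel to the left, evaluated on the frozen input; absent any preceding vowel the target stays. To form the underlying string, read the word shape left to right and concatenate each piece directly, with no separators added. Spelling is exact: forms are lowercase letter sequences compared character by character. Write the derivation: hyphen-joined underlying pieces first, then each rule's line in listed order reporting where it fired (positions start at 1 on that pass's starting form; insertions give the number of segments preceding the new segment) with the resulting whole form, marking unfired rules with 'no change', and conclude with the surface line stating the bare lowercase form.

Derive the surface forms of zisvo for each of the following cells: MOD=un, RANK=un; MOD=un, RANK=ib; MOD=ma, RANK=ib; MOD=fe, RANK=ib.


cell MOD=un, RANK=un:
underlying: zv-zisvo-if
1. e -> o, i -> u / B C0 _: fires at position(s) 8: zvzisvouf
2. o, u -> 0 / V _: fires at position(s) 8: zvzisvof
surface: zvzisvof

cell MOD=un, RANK=ib:
underlying: m-zisvo-if
1. e -> o, i -> u / B C0 _: fires at position(s) 7: mzisvouf
2. o, u -> 0 / V _: fires at position(s) 7: mzisvof
surface: mzisvof

cell MOD=ma, RANK=ib:
underlying: m-zisvo-ipi
1. e -> o, i -> u / B C0 _: fires at position(s) 7: mzisvoupi
2. o, u -> 0 / V _: fires at position(s) 7: mzisvopi
surface: mzisvopi

cell MOD=fe, RANK=ib:
underlying: m-zisvo-me
1. e -> o, i -> u / B C0 _: fires at position(s) 8: mzisvomo
2. o, u -> 0 / V _: no change
surface: mzisvomo


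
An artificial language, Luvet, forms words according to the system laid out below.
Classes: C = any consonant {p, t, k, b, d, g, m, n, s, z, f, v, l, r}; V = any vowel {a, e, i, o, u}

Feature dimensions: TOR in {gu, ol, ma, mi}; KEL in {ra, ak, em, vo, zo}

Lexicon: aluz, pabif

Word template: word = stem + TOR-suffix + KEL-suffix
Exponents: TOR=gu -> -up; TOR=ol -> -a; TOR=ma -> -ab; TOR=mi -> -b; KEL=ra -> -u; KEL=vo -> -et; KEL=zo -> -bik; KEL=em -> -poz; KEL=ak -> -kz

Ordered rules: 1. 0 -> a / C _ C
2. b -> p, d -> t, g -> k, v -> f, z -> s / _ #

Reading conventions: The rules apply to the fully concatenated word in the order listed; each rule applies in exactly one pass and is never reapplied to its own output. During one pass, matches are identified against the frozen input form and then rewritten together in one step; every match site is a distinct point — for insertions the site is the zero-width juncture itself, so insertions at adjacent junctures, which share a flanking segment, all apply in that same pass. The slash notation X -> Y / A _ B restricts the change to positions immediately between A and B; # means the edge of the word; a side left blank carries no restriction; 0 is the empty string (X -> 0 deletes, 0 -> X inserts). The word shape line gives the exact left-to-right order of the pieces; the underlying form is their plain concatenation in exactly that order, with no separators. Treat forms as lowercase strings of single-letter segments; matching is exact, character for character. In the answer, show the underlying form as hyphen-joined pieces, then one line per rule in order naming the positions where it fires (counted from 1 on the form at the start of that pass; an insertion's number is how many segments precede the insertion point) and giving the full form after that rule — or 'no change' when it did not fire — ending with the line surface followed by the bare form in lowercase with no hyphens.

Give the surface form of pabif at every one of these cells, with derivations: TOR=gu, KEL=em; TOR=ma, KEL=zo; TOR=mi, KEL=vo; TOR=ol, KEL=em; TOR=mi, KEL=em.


cell TOR=gu, KEL=em:
underlying: pabif-up-poz
1. 0 -> a / C _ C: inserts after position(s) 7: pabifupapoz
2. b -> p, d -> t, g -> k, v -> f, z -> s / _ #: fires at position(s) 11: pabifupapos
surface: pabifupapos

cell TOR=ma, KEL=zo:
underlying: pabif-ab-bik
1. 0 -> a / C _ C: inserts after position(s) 7: pabifababik
2. b -> p, d -> t, g -> k, v -> f, z -> s / _ #: no change
surface: pabifababik

cell TOR=mi, KEL=vo:
underlying: pabif-b-et
1. 0 -> a / C _ C: inserts after position(s) 5: pabifabet
2. b -> p, d -> t, g -> k, v -> f, z -> s / _ #: no change
surface: pabifabet

cell TOR=ol, KEL=em:
underlying: pabif-a-poz
1. 0 -> a / C _ C: no change
2. b -> p, d -> t, g -> k, v -> f, z -> s / _ #: fires at position(s) 9: pabifapos
surface: pabifapos

cell TOR=mi, KEL=em:
underlying: pabif-b-poz
1. 0 -> a / C _ C: inserts after position(s) 5, 6: pabifabapoz
2. b -> p, d -> t, g -> k, v -> f, z -> s / _ #: fires at position(s) 11: pabifabapos
surface: pabifabapos
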